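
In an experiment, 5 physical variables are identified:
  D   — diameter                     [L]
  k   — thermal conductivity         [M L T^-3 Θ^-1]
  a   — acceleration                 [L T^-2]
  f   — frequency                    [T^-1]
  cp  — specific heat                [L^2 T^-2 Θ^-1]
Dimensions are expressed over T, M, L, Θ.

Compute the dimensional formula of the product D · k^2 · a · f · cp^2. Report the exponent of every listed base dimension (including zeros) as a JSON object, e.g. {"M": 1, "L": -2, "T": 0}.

{"T": -13, "M": 2, "L": 8, "Θ": -4}

Exponent matrix [T,M,L,Θ] × [D,k,a,f,cp]:
  T: [ 0 -3 -2 -1 -2]
  M: [ 0  1  0  0  0]
  L: [ 1  1  1  0  2]
  Θ: [ 0 -1  0  0 -1]
  [T]: (1)·0+(2)·-3+(1)·-2+(1)·-1+(2)·-2 = -13
  [M]: (1)·0+(2)·1+(1)·0+(1)·0+(2)·0 = 2
  [L]: (1)·1+(2)·1+(1)·1+(1)·0+(2)·2 = 8
  [Θ]: (1)·0+(2)·-1+(1)·0+(1)·0+(2)·-1 = -4
⇒ T^-13 M^2 L^8 Θ^-4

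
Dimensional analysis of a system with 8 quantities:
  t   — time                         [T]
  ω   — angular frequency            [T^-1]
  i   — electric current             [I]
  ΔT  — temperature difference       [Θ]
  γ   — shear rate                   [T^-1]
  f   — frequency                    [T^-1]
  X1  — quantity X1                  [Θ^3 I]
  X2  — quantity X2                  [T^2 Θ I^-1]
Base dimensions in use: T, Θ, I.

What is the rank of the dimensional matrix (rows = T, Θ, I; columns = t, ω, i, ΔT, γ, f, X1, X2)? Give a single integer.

3

Write exponents as rows T,Θ,I / cols t,ω,i,ΔT,γ,f,X1,X2:
  T: [ 1 -1  0  0 -1 -1  0  2]
  Θ: [ 0  0  0  1  0  0  3  1]
  I: [ 0  0  1  0  0  0  1 -1]
Echelon form has 3 nonzero rows (pivots: t,i,ΔT)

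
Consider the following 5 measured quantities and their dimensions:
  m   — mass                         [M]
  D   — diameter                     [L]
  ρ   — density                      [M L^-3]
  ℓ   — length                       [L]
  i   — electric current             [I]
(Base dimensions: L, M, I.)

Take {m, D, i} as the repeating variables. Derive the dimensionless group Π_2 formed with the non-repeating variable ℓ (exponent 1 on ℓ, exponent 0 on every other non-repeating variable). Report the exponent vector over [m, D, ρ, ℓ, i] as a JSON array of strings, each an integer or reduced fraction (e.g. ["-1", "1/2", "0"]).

Exponent matrix [L,M,I] × [m,D,ρ,ℓ,i]:
  L: [ 0  1 -3  1  0]
  M: [ 1  0  1  0  0]
  I: [ 0  0  0  0  1]
RREF → pivots at {m,D,i} ⇒ r = 3
Repeat: m,D,i; free: ρ,ℓ
RREF:
  r0: [   1    0    1    0    0]
  r1: [   0    1   -3    1    0]
  r2: [   0    0    0    0    1]
Fix exponent of ℓ at 1, ρ at 0; solve each RREF row for its pivot's exponent:
  r0: exp(m) + (0)·1 = 0 ⇒ exp(m) = 0
  r1: exp(D) + (1)·1 = 0 ⇒ exp(D) = -1
  r2: exp(i) + (0)·1 = 0 ⇒ exp(i) = 0
Π_2 = D^-1 · ℓ

["0", "-1", "0", "1", "0"]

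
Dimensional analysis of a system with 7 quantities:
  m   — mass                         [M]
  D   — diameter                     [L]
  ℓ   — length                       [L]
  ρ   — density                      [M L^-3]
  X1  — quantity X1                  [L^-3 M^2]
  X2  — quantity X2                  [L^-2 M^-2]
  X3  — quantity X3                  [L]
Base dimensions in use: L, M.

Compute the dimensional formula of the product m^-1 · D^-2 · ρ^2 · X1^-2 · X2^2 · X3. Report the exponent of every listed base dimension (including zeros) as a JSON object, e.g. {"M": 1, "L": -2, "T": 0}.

Exponent matrix [L,M] × [m,D,ℓ,ρ,X1,X2,X3]:
  L: [ 0  1  1 -3 -3 -2  1]
  M: [ 1  0  0  1  2 -2  0]
  [L]: (-1)·0+(-2)·1+(2)·-3+(-2)·-3+(2)·-2+(1)·1 = -5
  [M]: (-1)·1+(-2)·0+(2)·1+(-2)·2+(2)·-2+(1)·0 = -7
⇒ L^-5 M^-7

{"L": -5, "M": -7}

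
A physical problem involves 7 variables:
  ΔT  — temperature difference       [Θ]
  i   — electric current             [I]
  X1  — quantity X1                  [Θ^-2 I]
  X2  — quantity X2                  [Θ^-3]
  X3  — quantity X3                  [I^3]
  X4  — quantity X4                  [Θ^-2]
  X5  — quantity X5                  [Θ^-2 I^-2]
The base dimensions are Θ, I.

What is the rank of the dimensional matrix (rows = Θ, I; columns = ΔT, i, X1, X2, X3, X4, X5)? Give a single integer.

Write exponents as rows Θ,I / cols ΔT,i,X1,X2,X3,X4,X5:
  Θ: [ 1  0 -2 -3  0 -2 -2]
  I: [ 0  1  1  0  3  0 -2]
RREF → pivots at {ΔT,i} ⇒ r = 2

2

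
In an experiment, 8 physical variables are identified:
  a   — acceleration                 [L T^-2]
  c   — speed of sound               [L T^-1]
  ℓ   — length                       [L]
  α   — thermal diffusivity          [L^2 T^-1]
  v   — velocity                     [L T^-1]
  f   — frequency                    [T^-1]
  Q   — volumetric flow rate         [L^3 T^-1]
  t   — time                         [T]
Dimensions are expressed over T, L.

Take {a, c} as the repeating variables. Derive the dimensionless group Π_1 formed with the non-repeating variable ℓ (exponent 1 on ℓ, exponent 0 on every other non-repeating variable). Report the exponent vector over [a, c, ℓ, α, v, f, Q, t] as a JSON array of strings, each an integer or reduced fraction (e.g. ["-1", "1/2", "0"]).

Write exponents as rows T,L / cols a,c,ℓ,α,v,f,Q,t:
  T: [-2 -1  0 -1 -1 -1 -1  1]
  L: [ 1  1  1  2  1  0  3  0]
Echelon form has 2 nonzero rows (pivots: a,c)
Pivot set = {a,c}, free = {ℓ,α,v,f,Q,t}
RREF:
  r0: [   1    0   -1   -1    0    1   -2   -1]
  r1: [   0    1    2    3    1   -1    5    1]
Fix exponent of ℓ at 1, α at 0, v at 0, f at 0, Q at 0, t at 0; solve each RREF row for its pivot's exponent:
  r0: exp(a) + (-1)·1 = 0 ⇒ exp(a) = 1
  r1: exp(c) + (2)·1 = 0 ⇒ exp(c) = -2
Π_1 = a · c^-2 · ℓ

["1", "-2", "1", "0", "0", "0", "0", "0"]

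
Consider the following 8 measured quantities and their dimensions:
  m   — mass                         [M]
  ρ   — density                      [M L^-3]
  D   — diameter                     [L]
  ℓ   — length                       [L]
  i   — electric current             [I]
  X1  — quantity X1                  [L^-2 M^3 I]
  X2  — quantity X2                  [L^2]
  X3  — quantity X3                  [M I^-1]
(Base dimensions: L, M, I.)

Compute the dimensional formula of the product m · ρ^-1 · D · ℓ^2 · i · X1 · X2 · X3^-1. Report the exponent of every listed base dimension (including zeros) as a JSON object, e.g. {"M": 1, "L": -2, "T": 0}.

Write exponents as rows L,M,I / cols m,ρ,D,ℓ,i,X1,X2,X3:
  L: [ 0 -3  1  1  0 -2  2  0]
  M: [ 1  1  0  0  0  3  0  1]
  I: [ 0  0  0  0  1  1  0 -1]
  [L]: (1)·0+(-1)·-3+(1)·1+(2)·1+(1)·0+(1)·-2+(1)·2+(-1)·0 = 6
  [M]: (1)·1+(-1)·1+(1)·0+(2)·0+(1)·0+(1)·3+(1)·0+(-1)·1 = 2
  [I]: (1)·0+(-1)·0+(1)·0+(2)·0+(1)·1+(1)·1+(1)·0+(-1)·-1 = 3
⇒ L^6 M^2 I^3

{"L": 6, "M": 2, "I": 3}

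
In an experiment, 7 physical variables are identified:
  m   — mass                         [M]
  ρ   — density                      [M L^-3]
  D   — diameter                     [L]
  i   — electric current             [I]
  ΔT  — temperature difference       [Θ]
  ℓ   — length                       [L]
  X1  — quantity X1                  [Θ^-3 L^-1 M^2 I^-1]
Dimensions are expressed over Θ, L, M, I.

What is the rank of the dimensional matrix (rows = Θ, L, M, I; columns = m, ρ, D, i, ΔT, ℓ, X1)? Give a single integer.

4

Exponent matrix [Θ,L,M,I] × [m,ρ,D,i,ΔT,ℓ,X1]:
  Θ: [ 0  0  0  0  1  0 -3]
  L: [ 0 -3  1  0  0  1 -1]
  M: [ 1  1  0  0  0  0  2]
  I: [ 0  0  0  1  0  0 -1]
Row reduction gives pivot columns m,ρ,i,ΔT; rank = 4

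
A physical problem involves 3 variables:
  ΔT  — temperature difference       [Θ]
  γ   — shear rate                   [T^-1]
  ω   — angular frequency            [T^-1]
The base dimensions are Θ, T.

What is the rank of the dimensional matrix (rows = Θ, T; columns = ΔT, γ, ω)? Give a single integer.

Dimensional matrix (Θ×T by ΔT×γ×ω):
  Θ: [ 1  0  0]
  T: [ 0 -1 -1]
Echelon form has 2 nonzero rows (pivots: ΔT,γ)

2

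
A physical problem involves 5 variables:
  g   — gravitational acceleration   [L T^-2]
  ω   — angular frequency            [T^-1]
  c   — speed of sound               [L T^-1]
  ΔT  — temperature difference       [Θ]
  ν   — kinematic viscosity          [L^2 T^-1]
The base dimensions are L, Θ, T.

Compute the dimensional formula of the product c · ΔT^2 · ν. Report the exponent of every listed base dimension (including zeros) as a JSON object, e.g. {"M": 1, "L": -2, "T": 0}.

{"L": 3, "Θ": 2, "T": -2}

Write exponents as rows L,Θ,T / cols g,ω,c,ΔT,ν:
  L: [ 1  0  1  0  2]
  Θ: [ 0  0  0  1  0]
  T: [-2 -1 -1  0 -1]
  [L]: (1)·1+(2)·0+(1)·2 = 3
  [Θ]: (1)·0+(2)·1+(1)·0 = 2
  [T]: (1)·-1+(2)·0+(1)·-1 = -2
⇒ L^3 Θ^2 T^-2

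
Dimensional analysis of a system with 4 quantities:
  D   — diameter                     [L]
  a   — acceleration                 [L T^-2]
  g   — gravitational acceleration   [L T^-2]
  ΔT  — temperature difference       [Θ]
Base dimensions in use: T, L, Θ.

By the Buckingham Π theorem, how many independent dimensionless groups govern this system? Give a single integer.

1

Exponent matrix [T,L,Θ] × [D,a,g,ΔT]:
  T: [ 0 -2 -2  0]
  L: [ 1  1  1  0]
  Θ: [ 0  0  0  1]
RREF → pivots at {D,a,ΔT} ⇒ r = 3
n=4, r=3 ⇒ 1 dimensionless group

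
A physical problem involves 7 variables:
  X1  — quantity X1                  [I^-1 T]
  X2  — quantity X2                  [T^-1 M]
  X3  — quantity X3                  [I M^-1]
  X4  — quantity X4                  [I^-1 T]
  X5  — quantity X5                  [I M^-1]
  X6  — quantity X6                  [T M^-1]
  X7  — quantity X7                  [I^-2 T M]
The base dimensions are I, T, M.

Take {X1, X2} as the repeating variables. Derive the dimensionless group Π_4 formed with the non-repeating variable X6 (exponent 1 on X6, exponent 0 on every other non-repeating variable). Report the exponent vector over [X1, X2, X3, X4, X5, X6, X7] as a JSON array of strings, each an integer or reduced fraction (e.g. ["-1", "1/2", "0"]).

Dimensional matrix (I×T×M by X1×X2×X3×X4×X5×X6×X7):
  I: [-1  0  1 -1  1  0 -2]
  T: [ 1 -1  0  1  0  1  1]
  M: [ 0  1 -1  0 -1 -1  1]
Row reduction gives pivot columns X1,X2; rank = 2
Repeat: X1,X2; free: X3,X4,X5,X6,X7
RREF:
  r0: [   1    0   -1    1   -1    0    2]
  r1: [   0    1   -1    0   -1   -1    1]
  r2: [   0    0    0    0    0    0    0]
Fix exponent of X6 at 1, X3 at 0, X4 at 0, X5 at 0, X7 at 0; solve each RREF row for its pivot's exponent:
  r0: exp(X1) + (0)·1 = 0 ⇒ exp(X1) = 0
  r1: exp(X2) + (-1)·1 = 0 ⇒ exp(X2) = 1
Π_4 = X2 · X6

["0", "1", "0", "0", "0", "1", "0"]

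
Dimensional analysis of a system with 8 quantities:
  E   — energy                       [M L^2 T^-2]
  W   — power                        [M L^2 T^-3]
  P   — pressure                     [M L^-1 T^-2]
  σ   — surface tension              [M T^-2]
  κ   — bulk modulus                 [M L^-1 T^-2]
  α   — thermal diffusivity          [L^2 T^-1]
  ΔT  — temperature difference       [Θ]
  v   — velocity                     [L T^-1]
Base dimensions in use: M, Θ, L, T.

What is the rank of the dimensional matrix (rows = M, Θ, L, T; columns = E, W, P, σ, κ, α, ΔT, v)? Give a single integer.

Write exponents as rows M,Θ,L,T / cols E,W,P,σ,κ,α,ΔT,v:
  M: [ 1  1  1  1  1  0  0  0]
  Θ: [ 0  0  0  0  0  0  1  0]
  L: [ 2  2 -1  0 -1  2  0  1]
  T: [-2 -3 -2 -2 -2 -1  0 -1]
RREF → pivots at {E,W,P,ΔT} ⇒ r = 4

4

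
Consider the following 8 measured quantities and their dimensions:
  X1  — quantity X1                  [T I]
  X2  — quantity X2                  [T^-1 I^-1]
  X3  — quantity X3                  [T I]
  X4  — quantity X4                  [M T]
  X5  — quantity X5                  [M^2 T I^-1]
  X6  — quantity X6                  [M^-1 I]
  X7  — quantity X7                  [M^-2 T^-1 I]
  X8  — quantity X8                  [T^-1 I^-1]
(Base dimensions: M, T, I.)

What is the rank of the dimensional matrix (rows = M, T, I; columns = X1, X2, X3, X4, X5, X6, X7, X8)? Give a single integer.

2

Dimensional matrix (M×T×I by X1×X2×X3×X4×X5×X6×X7×X8):
  M: [ 0  0  0  1  2 -1 -2  0]
  T: [ 1 -1  1  1  1  0 -1 -1]
  I: [ 1 -1  1  0 -1  1  1 -1]
Echelon form has 2 nonzero rows (pivots: X1,X4)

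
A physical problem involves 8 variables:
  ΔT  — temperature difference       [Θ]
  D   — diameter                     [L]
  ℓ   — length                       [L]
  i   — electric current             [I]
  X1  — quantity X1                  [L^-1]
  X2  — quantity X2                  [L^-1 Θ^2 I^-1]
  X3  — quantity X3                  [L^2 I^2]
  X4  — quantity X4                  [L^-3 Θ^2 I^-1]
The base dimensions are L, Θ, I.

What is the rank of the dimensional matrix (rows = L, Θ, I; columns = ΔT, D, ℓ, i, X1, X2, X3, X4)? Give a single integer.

3

Dimensional matrix (L×Θ×I by ΔT×D×ℓ×i×X1×X2×X3×X4):
  L: [ 0  1  1  0 -1 -1  2 -3]
  Θ: [ 1  0  0  0  0  2  0  2]
  I: [ 0  0  0  1  0 -1  2 -1]
Row reduction gives pivot columns ΔT,D,i; rank = 3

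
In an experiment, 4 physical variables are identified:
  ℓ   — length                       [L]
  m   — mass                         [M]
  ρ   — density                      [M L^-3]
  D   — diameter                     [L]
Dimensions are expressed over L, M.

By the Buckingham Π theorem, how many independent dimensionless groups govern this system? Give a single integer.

2

Dimensional matrix (L×M by ℓ×m×ρ×D):
  L: [ 1  0 -3  1]
  M: [ 0  1  1  0]
Row reduction gives pivot columns ℓ,m; rank = 2
n=4, r=2 ⇒ 2 dimensionless groups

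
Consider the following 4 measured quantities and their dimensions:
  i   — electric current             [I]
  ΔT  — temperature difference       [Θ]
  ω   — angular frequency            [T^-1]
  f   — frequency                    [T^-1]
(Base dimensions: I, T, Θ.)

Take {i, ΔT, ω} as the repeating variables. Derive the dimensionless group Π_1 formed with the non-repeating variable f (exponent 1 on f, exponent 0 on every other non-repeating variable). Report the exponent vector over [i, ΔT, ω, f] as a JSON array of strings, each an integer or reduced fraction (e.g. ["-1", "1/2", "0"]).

["0", "0", "-1", "1"]

Write exponents as rows I,T,Θ / cols i,ΔT,ω,f:
  I: [ 1  0  0  0]
  T: [ 0  0 -1 -1]
  Θ: [ 0  1  0  0]
Echelon form has 3 nonzero rows (pivots: i,ΔT,ω)
Repeat: i,ΔT,ω; free: f
RREF:
  r0: [   1    0    0    0]
  r1: [   0    1    0    0]
  r2: [   0    0    1    1]
Fix exponent of f at 1; solve each RREF row for its pivot's exponent:
  r0: exp(i) + (0)·1 = 0 ⇒ exp(i) = 0
  r1: exp(ΔT) + (0)·1 = 0 ⇒ exp(ΔT) = 0
  r2: exp(ω) + (1)·1 = 0 ⇒ exp(ω) = -1
Π_1 = ω^-1 · f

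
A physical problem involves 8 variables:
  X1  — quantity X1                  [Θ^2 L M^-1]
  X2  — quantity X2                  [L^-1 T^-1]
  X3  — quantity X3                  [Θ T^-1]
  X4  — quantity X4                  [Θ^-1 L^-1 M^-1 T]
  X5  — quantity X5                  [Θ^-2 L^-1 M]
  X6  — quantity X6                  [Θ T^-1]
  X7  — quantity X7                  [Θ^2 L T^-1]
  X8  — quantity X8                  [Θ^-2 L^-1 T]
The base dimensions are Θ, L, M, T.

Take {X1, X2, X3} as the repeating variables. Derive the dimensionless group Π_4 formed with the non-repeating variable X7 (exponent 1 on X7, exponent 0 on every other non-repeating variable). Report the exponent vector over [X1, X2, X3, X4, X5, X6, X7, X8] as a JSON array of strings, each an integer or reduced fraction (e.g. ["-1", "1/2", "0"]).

Write exponents as rows Θ,L,M,T / cols X1,X2,X3,X4,X5,X6,X7,X8:
  Θ: [ 2  0  1 -1 -2  1  2 -2]
  L: [ 1 -1  0 -1 -1  0  1 -1]
  M: [-1  0  0 -1  1  0  0  0]
  T: [ 0 -1 -1  1  0 -1 -1  1]
Row reduction gives pivot columns X1,X2,X3; rank = 3
Pivot set = {X1,X2,X3}, free = {X4,X5,X6,X7,X8}
RREF:
  r0: [   1    0    0    1   -1    0    0    0]
  r1: [   0    1    0    2    0    0   -1    1]
  r2: [   0    0    1   -3    0    1    2   -2]
  r3: [   0    0    0    0    0    0    0    0]
Fix exponent of X7 at 1, X4 at 0, X5 at 0, X6 at 0, X8 at 0; solve each RREF row for its pivot's exponent:
  r0: exp(X1) + (0)·1 = 0 ⇒ exp(X1) = 0
  r1: exp(X2) + (-1)·1 = 0 ⇒ exp(X2) = 1
  r2: exp(X3) + (2)·1 = 0 ⇒ exp(X3) = -2
Π_4 = X2 · X3^-2 · X7

["0", "1", "-2", "0", "0", "0", "1", "0"]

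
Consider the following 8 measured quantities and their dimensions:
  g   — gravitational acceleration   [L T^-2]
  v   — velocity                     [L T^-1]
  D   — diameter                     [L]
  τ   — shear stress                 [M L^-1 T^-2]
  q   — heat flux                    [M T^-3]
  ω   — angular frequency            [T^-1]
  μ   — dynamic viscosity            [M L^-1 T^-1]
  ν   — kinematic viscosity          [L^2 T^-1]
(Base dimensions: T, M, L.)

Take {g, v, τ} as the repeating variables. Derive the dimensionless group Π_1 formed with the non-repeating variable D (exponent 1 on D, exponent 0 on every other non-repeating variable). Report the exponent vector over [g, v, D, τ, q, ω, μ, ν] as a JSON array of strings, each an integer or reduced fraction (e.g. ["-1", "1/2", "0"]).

["1", "-2", "1", "0", "0", "0", "0", "0"]

Write exponents as rows T,M,L / cols g,v,D,τ,q,ω,μ,ν:
  T: [-2 -1  0 -2 -3 -1 -1 -1]
  M: [ 0  0  0  1  1  0  1  0]
  L: [ 1  1  1 -1  0  0 -1  2]
Echelon form has 3 nonzero rows (pivots: g,v,τ)
Repeat: g,v,τ; free: D,q,ω,μ,ν
RREF:
  r0: [   1    0   -1    0    0    1   -1   -1]
  r1: [   0    1    2    0    1   -1    1    3]
  r2: [   0    0    0    1    1    0    1    0]
Fix exponent of D at 1, q at 0, ω at 0, μ at 0, ν at 0; solve each RREF row for its pivot's exponent:
  r0: exp(g) + (-1)·1 = 0 ⇒ exp(g) = 1
  r1: exp(v) + (2)·1 = 0 ⇒ exp(v) = -2
  r2: exp(τ) + (0)·1 = 0 ⇒ exp(τ) = 0
Π_1 = g · v^-2 · D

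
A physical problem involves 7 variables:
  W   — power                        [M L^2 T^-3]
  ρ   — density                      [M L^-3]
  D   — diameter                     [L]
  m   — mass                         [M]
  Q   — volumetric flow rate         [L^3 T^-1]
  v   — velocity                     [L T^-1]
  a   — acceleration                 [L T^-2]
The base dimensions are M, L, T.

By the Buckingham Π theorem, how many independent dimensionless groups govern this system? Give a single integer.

Exponent matrix [M,L,T] × [W,ρ,D,m,Q,v,a]:
  M: [ 1  1  0  1  0  0  0]
  L: [ 2 -3  1  0  3  1  1]
  T: [-3  0  0  0 -1 -1 -2]
Echelon form has 3 nonzero rows (pivots: W,ρ,D)
n=7, r=3 ⇒ 4 dimensionless groups

4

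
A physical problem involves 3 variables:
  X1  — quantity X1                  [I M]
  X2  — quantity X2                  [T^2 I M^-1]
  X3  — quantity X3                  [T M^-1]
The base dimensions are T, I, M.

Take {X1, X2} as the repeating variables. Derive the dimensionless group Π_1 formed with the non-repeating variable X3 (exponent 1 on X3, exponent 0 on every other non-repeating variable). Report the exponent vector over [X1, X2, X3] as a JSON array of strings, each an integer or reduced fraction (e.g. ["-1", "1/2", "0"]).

Write exponents as rows T,I,M / cols X1,X2,X3:
  T: [ 0  2  1]
  I: [ 1  1  0]
  M: [ 1 -1 -1]
Row reduction gives pivot columns X1,X2; rank = 2
Pivot set = {X1,X2}, free = {X3}
RREF:
  r0: [   1    0 -1/2]
  r1: [   0    1  1/2]
  r2: [   0    0    0]
Fix exponent of X3 at 1; solve each RREF row for its pivot's exponent:
  r0: exp(X1) + (-1/2)·1 = 0 ⇒ exp(X1) = 1/2
  r1: exp(X2) + (1/2)·1 = 0 ⇒ exp(X2) = -1/2
Π_1 = X1^(1/2) · X2^(-1/2) · X3

["1/2", "-1/2", "1"]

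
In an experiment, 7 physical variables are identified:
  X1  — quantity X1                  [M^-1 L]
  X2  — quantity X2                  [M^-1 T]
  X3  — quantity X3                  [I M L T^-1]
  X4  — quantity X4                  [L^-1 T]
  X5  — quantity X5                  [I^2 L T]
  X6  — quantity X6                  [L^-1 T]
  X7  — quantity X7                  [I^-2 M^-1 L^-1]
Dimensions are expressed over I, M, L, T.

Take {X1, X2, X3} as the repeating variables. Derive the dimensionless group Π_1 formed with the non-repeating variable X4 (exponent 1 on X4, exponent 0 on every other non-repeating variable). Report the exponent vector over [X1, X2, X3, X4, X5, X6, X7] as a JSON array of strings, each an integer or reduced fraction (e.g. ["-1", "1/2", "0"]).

["1", "-1", "0", "1", "0", "0", "0"]

Exponent matrix [I,M,L,T] × [X1,X2,X3,X4,X5,X6,X7]:
  I: [ 0  0  1  0  2  0 -2]
  M: [-1 -1  1  0  0  0 -1]
  L: [ 1  0  1 -1  1 -1 -1]
  T: [ 0  1 -1  1  1  1  0]
Echelon form has 3 nonzero rows (pivots: X1,X2,X3)
Repeat: X1,X2,X3; free: X4,X5,X6,X7
RREF:
  r0: [   1    0    0   -1   -1   -1    1]
  r1: [   0    1    0    1    3    1   -2]
  r2: [   0    0    1    0    2    0   -2]
  r3: [   0    0    0    0    0    0    0]
Fix exponent of X4 at 1, X5 at 0, X6 at 0, X7 at 0; solve each RREF row for its pivot's exponent:
  r0: exp(X1) + (-1)·1 = 0 ⇒ exp(X1) = 1
  r1: exp(X2) + (1)·1 = 0 ⇒ exp(X2) = -1
  r2: exp(X3) + (0)·1 = 0 ⇒ exp(X3) = 0
Π_1 = X1 · X2^-1 · X4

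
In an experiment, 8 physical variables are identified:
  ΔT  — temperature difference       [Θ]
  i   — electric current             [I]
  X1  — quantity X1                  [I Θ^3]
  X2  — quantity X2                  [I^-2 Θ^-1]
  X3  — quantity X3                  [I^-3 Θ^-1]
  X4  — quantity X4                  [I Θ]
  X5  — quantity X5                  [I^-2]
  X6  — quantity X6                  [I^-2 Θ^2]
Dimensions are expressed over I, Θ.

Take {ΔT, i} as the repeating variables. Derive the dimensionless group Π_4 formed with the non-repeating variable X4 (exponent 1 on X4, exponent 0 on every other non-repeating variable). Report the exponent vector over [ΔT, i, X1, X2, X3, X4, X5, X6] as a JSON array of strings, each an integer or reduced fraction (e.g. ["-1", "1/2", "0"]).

["-1", "-1", "0", "0", "0", "1", "0", "0"]

Exponent matrix [I,Θ] × [ΔT,i,X1,X2,X3,X4,X5,X6]:
  I: [ 0  1  1 -2 -3  1 -2 -2]
  Θ: [ 1  0  3 -1 -1  1  0  2]
Echelon form has 2 nonzero rows (pivots: ΔT,i)
Pivot set = {ΔT,i}, free = {X1,X2,X3,X4,X5,X6}
RREF:
  r0: [   1    0    3   -1   -1    1    0    2]
  r1: [   0    1    1   -2   -3    1   -2   -2]
Fix exponent of X4 at 1, X1 at 0, X2 at 0, X3 at 0, X5 at 0, X6 at 0; solve each RREF row for its pivot's exponent:
  r0: exp(ΔT) + (1)·1 = 0 ⇒ exp(ΔT) = -1
  r1: exp(i) + (1)·1 = 0 ⇒ exp(i) = -1
Π_4 = ΔT^-1 · i^-1 · X4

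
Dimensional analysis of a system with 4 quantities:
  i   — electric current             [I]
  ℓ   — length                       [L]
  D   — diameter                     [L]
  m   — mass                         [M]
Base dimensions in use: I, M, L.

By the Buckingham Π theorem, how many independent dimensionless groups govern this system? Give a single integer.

1

Exponent matrix [I,M,L] × [i,ℓ,D,m]:
  I: [ 1  0  0  0]
  M: [ 0  0  0  1]
  L: [ 0  1  1  0]
Row reduction gives pivot columns i,ℓ,m; rank = 3
n=4, r=3 ⇒ 1 dimensionless group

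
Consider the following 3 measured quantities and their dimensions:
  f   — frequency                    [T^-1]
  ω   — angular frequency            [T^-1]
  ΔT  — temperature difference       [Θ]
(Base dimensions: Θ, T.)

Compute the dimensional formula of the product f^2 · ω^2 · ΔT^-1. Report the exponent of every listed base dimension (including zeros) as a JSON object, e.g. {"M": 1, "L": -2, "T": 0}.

{"Θ": -1, "T": -4}

Dimensional matrix (Θ×T by f×ω×ΔT):
  Θ: [ 0  0  1]
  T: [-1 -1  0]
  [Θ]: (2)·0+(2)·0+(-1)·1 = -1
  [T]: (2)·-1+(2)·-1+(-1)·0 = -4
⇒ Θ^-1 T^-4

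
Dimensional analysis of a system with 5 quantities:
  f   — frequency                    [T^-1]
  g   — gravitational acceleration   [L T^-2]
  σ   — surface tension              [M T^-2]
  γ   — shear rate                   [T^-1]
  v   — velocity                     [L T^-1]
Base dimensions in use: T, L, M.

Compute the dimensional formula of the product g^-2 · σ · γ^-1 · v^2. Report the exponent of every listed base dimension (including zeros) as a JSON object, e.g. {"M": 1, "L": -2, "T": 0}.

{"T": 1, "L": 0, "M": 1}

Write exponents as rows T,L,M / cols f,g,σ,γ,v:
  T: [-1 -2 -2 -1 -1]
  L: [ 0  1  0  0  1]
  M: [ 0  0  1  0  0]
  [T]: (-2)·-2+(1)·-2+(-1)·-1+(2)·-1 = 1
  [L]: (-2)·1+(1)·0+(-1)·0+(2)·1 = 0
  [M]: (-2)·0+(1)·1+(-1)·0+(2)·0 = 1
⇒ T M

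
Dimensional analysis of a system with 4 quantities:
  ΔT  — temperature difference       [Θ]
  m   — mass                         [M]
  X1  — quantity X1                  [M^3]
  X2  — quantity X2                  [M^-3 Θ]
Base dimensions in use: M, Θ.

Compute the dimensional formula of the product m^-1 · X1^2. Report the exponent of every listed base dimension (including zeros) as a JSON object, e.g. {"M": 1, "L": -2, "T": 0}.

{"M": 5, "Θ": 0}

Write exponents as rows M,Θ / cols ΔT,m,X1,X2:
  M: [ 0  1  3 -3]
  Θ: [ 1  0  0  1]
  [M]: (-1)·1+(2)·3 = 5
  [Θ]: (-1)·0+(2)·0 = 0
⇒ M^5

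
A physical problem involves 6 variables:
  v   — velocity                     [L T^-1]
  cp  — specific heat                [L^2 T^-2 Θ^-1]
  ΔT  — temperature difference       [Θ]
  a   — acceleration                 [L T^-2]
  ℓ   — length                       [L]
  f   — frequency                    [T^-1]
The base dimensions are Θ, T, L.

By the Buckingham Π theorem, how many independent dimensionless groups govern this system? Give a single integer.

Write exponents as rows Θ,T,L / cols v,cp,ΔT,a,ℓ,f:
  Θ: [ 0 -1  1  0  0  0]
  T: [-1 -2  0 -2  0 -1]
  L: [ 1  2  0  1  1  0]
RREF → pivots at {v,cp,a} ⇒ r = 3
n=6, r=3 ⇒ 3 dimensionless groups

3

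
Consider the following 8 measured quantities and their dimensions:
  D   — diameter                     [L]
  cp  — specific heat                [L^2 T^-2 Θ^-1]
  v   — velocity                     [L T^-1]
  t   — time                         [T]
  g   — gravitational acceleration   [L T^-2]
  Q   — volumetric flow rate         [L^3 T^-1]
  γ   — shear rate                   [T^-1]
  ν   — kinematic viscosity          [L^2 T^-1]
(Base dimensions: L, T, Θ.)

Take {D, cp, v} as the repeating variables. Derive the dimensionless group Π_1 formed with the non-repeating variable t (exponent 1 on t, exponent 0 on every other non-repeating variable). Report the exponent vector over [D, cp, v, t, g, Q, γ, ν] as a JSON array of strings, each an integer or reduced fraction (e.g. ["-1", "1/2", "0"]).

Write exponents as rows L,T,Θ / cols D,cp,v,t,g,Q,γ,ν:
  L: [ 1  2  1  0  1  3  0  2]
  T: [ 0 -2 -1  1 -2 -1 -1 -1]
  Θ: [ 0 -1  0  0  0  0  0  0]
Echelon form has 3 nonzero rows (pivots: D,cp,v)
Repeat: D,cp,v; free: t,g,Q,γ,ν
RREF:
  r0: [   1    0    0    1   -1    2   -1    1]
  r1: [   0    1    0    0    0    0    0    0]
  r2: [   0    0    1   -1    2    1    1    1]
Fix exponent of t at 1, g at 0, Q at 0, γ at 0, ν at 0; solve each RREF row for its pivot's exponent:
  r0: exp(D) + (1)·1 = 0 ⇒ exp(D) = -1
  r1: exp(cp) + (0)·1 = 0 ⇒ exp(cp) = 0
  r2: exp(v) + (-1)·1 = 0 ⇒ exp(v) = 1
Π_1 = D^-1 · v · t

["-1", "0", "1", "1", "0", "0", "0", "0"]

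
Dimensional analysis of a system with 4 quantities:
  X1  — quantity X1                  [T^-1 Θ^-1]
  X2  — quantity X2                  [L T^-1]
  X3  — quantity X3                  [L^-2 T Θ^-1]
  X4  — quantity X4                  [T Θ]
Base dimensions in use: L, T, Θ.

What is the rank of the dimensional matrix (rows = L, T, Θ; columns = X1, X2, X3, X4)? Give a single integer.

Write exponents as rows L,T,Θ / cols X1,X2,X3,X4:
  L: [ 0  1 -2  0]
  T: [-1 -1  1  1]
  Θ: [-1  0 -1  1]
Row reduction gives pivot columns X1,X2; rank = 2

2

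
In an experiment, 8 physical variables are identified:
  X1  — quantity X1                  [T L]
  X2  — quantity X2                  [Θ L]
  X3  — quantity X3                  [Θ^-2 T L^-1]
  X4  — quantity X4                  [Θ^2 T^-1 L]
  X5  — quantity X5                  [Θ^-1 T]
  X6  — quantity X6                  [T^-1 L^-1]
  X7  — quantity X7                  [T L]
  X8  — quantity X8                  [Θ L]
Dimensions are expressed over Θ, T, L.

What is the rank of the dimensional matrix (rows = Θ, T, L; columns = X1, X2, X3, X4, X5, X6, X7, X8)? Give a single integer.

2

Exponent matrix [Θ,T,L] × [X1,X2,X3,X4,X5,X6,X7,X8]:
  Θ: [ 0  1 -2  2 -1  0  0  1]
  T: [ 1  0  1 -1  1 -1  1  0]
  L: [ 1  1 -1  1  0 -1  1  1]
Echelon form has 2 nonzero rows (pivots: X1,X2)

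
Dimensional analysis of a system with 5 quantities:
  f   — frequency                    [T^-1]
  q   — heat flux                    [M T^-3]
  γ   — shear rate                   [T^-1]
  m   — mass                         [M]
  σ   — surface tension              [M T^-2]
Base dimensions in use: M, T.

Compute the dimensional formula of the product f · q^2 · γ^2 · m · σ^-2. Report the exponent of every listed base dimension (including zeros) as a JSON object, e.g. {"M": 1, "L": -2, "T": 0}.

Write exponents as rows M,T / cols f,q,γ,m,σ:
  M: [ 0  1  0  1  1]
  T: [-1 -3 -1  0 -2]
  [M]: (1)·0+(2)·1+(2)·0+(1)·1+(-2)·1 = 1
  [T]: (1)·-1+(2)·-3+(2)·-1+(1)·0+(-2)·-2 = -5
⇒ M T^-5

{"M": 1, "T": -5}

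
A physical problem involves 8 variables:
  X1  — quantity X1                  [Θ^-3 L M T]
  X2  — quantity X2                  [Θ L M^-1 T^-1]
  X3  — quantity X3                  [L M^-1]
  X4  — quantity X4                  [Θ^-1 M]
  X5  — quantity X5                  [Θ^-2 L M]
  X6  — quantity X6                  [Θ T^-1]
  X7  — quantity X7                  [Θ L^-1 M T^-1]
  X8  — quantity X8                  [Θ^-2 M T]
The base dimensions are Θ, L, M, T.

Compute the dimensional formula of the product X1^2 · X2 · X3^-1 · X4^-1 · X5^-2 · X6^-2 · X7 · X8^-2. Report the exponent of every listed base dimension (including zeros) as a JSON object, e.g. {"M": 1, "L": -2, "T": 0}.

Exponent matrix [Θ,L,M,T] × [X1,X2,X3,X4,X5,X6,X7,X8]:
  Θ: [-3  1  0 -1 -2  1  1 -2]
  L: [ 1  1  1  0  1  0 -1  0]
  M: [ 1 -1 -1  1  1  0  1  1]
  T: [ 1 -1  0  0  0 -1 -1  1]
  [Θ]: (2)·-3+(1)·1+(-1)·0+(-1)·-1+(-2)·-2+(-2)·1+(1)·1+(-2)·-2 = 3
  [L]: (2)·1+(1)·1+(-1)·1+(-1)·0+(-2)·1+(-2)·0+(1)·-1+(-2)·0 = -1
  [M]: (2)·1+(1)·-1+(-1)·-1+(-1)·1+(-2)·1+(-2)·0+(1)·1+(-2)·1 = -2
  [T]: (2)·1+(1)·-1+(-1)·0+(-1)·0+(-2)·0+(-2)·-1+(1)·-1+(-2)·1 = 0
⇒ Θ^3 L^-1 M^-2

{"Θ": 3, "L": -1, "M": -2, "T": 0}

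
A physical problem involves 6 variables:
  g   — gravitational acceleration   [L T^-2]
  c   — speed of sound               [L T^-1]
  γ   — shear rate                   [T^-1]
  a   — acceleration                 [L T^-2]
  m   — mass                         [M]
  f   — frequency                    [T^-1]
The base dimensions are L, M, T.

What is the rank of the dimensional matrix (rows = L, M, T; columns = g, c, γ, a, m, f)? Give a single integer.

3

Dimensional matrix (L×M×T by g×c×γ×a×m×f):
  L: [ 1  1  0  1  0  0]
  M: [ 0  0  0  0  1  0]
  T: [-2 -1 -1 -2  0 -1]
Echelon form has 3 nonzero rows (pivots: g,c,m)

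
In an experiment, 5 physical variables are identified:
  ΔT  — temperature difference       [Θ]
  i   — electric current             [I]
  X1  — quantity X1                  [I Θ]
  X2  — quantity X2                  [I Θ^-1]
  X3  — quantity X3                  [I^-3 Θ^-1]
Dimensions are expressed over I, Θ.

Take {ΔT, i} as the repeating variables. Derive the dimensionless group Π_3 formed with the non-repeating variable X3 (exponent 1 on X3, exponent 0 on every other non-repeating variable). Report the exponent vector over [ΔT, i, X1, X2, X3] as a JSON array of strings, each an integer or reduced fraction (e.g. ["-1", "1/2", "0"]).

["1", "3", "0", "0", "1"]

Write exponents as rows I,Θ / cols ΔT,i,X1,X2,X3:
  I: [ 0  1  1  1 -3]
  Θ: [ 1  0  1 -1 -1]
RREF → pivots at {ΔT,i} ⇒ r = 2
Pivot set = {ΔT,i}, free = {X1,X2,X3}
RREF:
  r0: [   1    0    1   -1   -1]
  r1: [   0    1    1    1   -3]
Fix exponent of X3 at 1, X1 at 0, X2 at 0; solve each RREF row for its pivot's exponent:
  r0: exp(ΔT) + (-1)·1 = 0 ⇒ exp(ΔT) = 1
  r1: exp(i) + (-3)·1 = 0 ⇒ exp(i) = 3
Π_3 = ΔT · i^3 · X3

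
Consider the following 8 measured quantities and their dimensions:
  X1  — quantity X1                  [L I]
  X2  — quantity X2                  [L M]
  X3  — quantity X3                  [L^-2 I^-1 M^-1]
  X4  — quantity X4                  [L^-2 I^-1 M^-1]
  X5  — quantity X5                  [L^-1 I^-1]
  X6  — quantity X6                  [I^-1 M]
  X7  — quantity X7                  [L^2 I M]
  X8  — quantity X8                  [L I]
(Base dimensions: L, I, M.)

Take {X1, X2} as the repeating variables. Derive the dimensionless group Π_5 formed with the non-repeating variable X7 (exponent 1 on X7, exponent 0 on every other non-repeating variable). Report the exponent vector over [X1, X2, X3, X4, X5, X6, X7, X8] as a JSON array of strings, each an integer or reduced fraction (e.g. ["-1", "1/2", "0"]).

Exponent matrix [L,I,M] × [X1,X2,X3,X4,X5,X6,X7,X8]:
  L: [ 1  1 -2 -2 -1  0  2  1]
  I: [ 1  0 -1 -1 -1 -1  1  1]
  M: [ 0  1 -1 -1  0  1  1  0]
Echelon form has 2 nonzero rows (pivots: X1,X2)
Repeat: X1,X2; free: X3,X4,X5,X6,X7,X8
RREF:
  r0: [   1    0   -1   -1   -1   -1    1    1]
  r1: [   0    1   -1   -1    0    1    1    0]
  r2: [   0    0    0    0    0    0    0    0]
Fix exponent of X7 at 1, X3 at 0, X4 at 0, X5 at 0, X6 at 0, X8 at 0; solve each RREF row for its pivot's exponent:
  r0: exp(X1) + (1)·1 = 0 ⇒ exp(X1) = -1
  r1: exp(X2) + (1)·1 = 0 ⇒ exp(X2) = -1
Π_5 = X1^-1 · X2^-1 · X7

["-1", "-1", "0", "0", "0", "0", "1", "0"]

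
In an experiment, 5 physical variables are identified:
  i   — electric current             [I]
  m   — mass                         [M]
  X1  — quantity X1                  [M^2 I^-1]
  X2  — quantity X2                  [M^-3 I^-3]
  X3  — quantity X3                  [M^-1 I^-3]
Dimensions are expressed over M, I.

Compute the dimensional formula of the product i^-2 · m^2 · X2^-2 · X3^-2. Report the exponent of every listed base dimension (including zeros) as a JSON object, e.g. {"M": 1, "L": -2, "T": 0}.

Dimensional matrix (M×I by i×m×X1×X2×X3):
  M: [ 0  1  2 -3 -1]
  I: [ 1  0 -1 -3 -3]
  [M]: (-2)·0+(2)·1+(-2)·-3+(-2)·-1 = 10
  [I]: (-2)·1+(2)·0+(-2)·-3+(-2)·-3 = 10
⇒ M^10 I^10

{"M": 10, "I": 10}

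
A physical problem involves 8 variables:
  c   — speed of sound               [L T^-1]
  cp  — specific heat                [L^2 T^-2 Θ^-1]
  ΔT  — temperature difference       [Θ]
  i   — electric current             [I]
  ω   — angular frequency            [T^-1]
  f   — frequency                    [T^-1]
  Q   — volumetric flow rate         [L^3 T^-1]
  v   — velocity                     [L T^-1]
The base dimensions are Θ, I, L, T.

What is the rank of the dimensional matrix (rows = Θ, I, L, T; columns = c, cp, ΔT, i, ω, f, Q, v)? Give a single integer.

Write exponents as rows Θ,I,L,T / cols c,cp,ΔT,i,ω,f,Q,v:
  Θ: [ 0 -1  1  0  0  0  0  0]
  I: [ 0  0  0  1  0  0  0  0]
  L: [ 1  2  0  0  0  0  3  1]
  T: [-1 -2  0  0 -1 -1 -1 -1]
RREF → pivots at {c,cp,i,ω} ⇒ r = 4

4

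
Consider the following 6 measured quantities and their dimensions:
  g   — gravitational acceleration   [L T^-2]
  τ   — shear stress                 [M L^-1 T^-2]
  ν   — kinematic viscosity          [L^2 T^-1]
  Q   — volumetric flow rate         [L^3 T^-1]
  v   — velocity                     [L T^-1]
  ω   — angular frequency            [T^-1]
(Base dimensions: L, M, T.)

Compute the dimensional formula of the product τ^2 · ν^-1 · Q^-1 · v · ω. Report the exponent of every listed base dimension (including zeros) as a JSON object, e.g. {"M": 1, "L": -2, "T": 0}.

Exponent matrix [L,M,T] × [g,τ,ν,Q,v,ω]:
  L: [ 1 -1  2  3  1  0]
  M: [ 0  1  0  0  0  0]
  T: [-2 -2 -1 -1 -1 -1]
  [L]: (2)·-1+(-1)·2+(-1)·3+(1)·1+(1)·0 = -6
  [M]: (2)·1+(-1)·0+(-1)·0+(1)·0+(1)·0 = 2
  [T]: (2)·-2+(-1)·-1+(-1)·-1+(1)·-1+(1)·-1 = -4
⇒ L^-6 M^2 T^-4

{"L": -6, "M": 2, "T": -4}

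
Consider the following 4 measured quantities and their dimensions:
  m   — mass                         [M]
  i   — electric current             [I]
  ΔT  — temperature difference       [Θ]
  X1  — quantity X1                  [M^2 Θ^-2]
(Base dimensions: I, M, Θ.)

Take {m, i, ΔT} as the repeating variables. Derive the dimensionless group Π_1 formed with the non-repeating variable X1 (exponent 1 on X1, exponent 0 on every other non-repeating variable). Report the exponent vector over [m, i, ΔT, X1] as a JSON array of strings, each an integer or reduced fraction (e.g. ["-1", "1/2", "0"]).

Exponent matrix [I,M,Θ] × [m,i,ΔT,X1]:
  I: [ 0  1  0  0]
  M: [ 1  0  0  2]
  Θ: [ 0  0  1 -2]
Echelon form has 3 nonzero rows (pivots: m,i,ΔT)
Repeat: m,i,ΔT; free: X1
RREF:
  r0: [   1    0    0    2]
  r1: [   0    1    0    0]
  r2: [   0    0    1   -2]
Fix exponent of X1 at 1; solve each RREF row for its pivot's exponent:
  r0: exp(m) + (2)·1 = 0 ⇒ exp(m) = -2
  r1: exp(i) + (0)·1 = 0 ⇒ exp(i) = 0
  r2: exp(ΔT) + (-2)·1 = 0 ⇒ exp(ΔT) = 2
Π_1 = m^-2 · ΔT^2 · X1

["-2", "0", "2", "1"]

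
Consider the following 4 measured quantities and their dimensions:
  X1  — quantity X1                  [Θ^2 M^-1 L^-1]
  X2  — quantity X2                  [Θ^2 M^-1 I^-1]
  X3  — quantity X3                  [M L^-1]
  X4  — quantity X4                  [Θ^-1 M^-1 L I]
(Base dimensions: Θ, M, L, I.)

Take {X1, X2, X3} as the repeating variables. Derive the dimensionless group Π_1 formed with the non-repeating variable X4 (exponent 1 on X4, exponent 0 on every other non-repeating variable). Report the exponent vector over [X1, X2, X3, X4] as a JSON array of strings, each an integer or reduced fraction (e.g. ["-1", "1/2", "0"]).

Dimensional matrix (Θ×M×L×I by X1×X2×X3×X4):
  Θ: [ 2  2  0 -1]
  M: [-1 -1  1 -1]
  L: [-1  0 -1  1]
  I: [ 0 -1  0  1]
Echelon form has 3 nonzero rows (pivots: X1,X2,X3)
Pivot set = {X1,X2,X3}, free = {X4}
RREF:
  r0: [   1    0    0  1/2]
  r1: [   0    1    0   -1]
  r2: [   0    0    1 -3/2]
  r3: [   0    0    0    0]
Fix exponent of X4 at 1; solve each RREF row for its pivot's exponent:
  r0: exp(X1) + (1/2)·1 = 0 ⇒ exp(X1) = -1/2
  r1: exp(X2) + (-1)·1 = 0 ⇒ exp(X2) = 1
  r2: exp(X3) + (-3/2)·1 = 0 ⇒ exp(X3) = 3/2
Π_1 = X1^(-1/2) · X2 · X3^(3/2) · X4

["-1/2", "1", "3/2", "1"]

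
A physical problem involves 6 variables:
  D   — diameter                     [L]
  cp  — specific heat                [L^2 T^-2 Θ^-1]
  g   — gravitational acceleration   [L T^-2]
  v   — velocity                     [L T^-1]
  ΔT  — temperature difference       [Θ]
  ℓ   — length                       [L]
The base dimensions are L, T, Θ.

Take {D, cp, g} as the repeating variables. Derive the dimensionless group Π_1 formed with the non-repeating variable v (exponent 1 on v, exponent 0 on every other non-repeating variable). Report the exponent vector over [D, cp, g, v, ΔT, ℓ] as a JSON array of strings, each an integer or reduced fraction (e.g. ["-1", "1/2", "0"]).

Exponent matrix [L,T,Θ] × [D,cp,g,v,ΔT,ℓ]:
  L: [ 1  2  1  1  0  1]
  T: [ 0 -2 -2 -1  0  0]
  Θ: [ 0 -1  0  0  1  0]
Row reduction gives pivot columns D,cp,g; rank = 3
Repeat: D,cp,g; free: v,ΔT,ℓ
RREF:
  r0: [   1    0    0  1/2    1    1]
  r1: [   0    1    0    0   -1    0]
  r2: [   0    0    1  1/2    1    0]
Fix exponent of v at 1, ΔT at 0, ℓ at 0; solve each RREF row for its pivot's exponent:
  r0: exp(D) + (1/2)·1 = 0 ⇒ exp(D) = -1/2
  r1: exp(cp) + (0)·1 = 0 ⇒ exp(cp) = 0
  r2: exp(g) + (1/2)·1 = 0 ⇒ exp(g) = -1/2
Π_1 = D^(-1/2) · g^(-1/2) · v

["-1/2", "0", "-1/2", "1", "0", "0"]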